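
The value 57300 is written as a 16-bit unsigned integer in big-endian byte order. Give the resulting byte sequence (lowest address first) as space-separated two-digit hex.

DF D4

57300 in hexadecimal, padded to 16 bits, is 0xDFD4.
Split into bytes (most-significant first): DF D4.
Big-endian: lowest address holds the most-significant byte.
So the memory order matches the most-significant-first order: DF D4.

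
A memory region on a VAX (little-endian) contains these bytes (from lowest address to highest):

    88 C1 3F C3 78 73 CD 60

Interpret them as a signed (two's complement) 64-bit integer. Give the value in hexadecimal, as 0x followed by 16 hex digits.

Little-endian stores the least-significant byte at the lowest address.
Reassemble most-significant byte first: 60 CD 73 78 C3 3F C1 88 → 0x60CD7378C33FC188.

0x60CD7378C33FC188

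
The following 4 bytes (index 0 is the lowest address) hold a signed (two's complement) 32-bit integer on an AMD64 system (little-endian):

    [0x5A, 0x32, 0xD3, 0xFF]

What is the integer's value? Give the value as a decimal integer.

-2936230

Little-endian stores the least-significant byte at the lowest address.
Reassemble most-significant byte first: FF D3 32 5A → 0xFFD3325A.
Top bit is set, so as a signed 32-bit value this is 0xFFD3325A − 2^32 = -2936230.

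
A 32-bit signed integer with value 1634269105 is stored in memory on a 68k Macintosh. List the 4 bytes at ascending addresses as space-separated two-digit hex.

61 68 F7 B1

1634269105 in hexadecimal, padded to 32 bits, is 0x6168F7B1.
Split into bytes (most-significant first): 61 68 F7 B1.
In big-endian order the high byte comes first in memory.
So the memory order matches the most-significant-first order: 61 68 F7 B1.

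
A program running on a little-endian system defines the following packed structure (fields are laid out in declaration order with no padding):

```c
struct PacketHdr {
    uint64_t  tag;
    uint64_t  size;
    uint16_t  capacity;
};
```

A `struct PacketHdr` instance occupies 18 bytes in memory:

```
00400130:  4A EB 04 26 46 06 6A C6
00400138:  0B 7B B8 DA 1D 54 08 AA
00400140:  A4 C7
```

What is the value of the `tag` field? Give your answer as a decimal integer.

`tag` is the first field, at byte offset 0, occupying 8 bytes.
Bytes at offsets 0..7: 4A EB 04 26 46 06 6A C6.
Little-endian: lowest address holds the least-significant byte.
Reassemble most-significant byte first: C6 6A 06 46 26 04 EB 4A → 0xC66A06462604EB4A.
0xC66A06462604EB4A = 14297246865396394826.

14297246865396394826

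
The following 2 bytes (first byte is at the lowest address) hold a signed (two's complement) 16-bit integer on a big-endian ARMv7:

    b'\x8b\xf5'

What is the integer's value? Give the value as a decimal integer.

-29707

Big-endian: lowest address holds the most-significant byte.
The bytes are already most-significant first: 0x8BF5.
Top bit is set, so as a signed 16-bit value this is 0x8BF5 − 2^16 = -29707.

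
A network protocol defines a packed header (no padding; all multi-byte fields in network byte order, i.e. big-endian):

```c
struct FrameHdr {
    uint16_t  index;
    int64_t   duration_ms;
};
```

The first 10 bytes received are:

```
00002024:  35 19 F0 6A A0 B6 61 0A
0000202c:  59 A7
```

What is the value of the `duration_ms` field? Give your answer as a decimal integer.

-1122908451902957145

`duration_ms` follows `index` (2 bytes), so it starts at byte offset 2 and occupies 8 bytes.
Bytes at offsets 2..9: F0 6A A0 B6 61 0A 59 A7.
Big-endian stores the most-significant byte at the lowest address.
The bytes are already most-significant first: 0xF06AA0B6610A59A7.
Top bit is set, so as a signed 64-bit value this is 0xF06AA0B6610A59A7 − 2^64 = -1122908451902957145.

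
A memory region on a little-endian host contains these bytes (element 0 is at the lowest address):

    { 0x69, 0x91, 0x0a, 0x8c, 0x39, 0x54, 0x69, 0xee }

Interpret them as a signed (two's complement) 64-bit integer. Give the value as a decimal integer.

In little-endian order the low byte comes first in memory.
Reassemble most-significant byte first: EE 69 54 39 8C 0A 91 69 → 0xEE6954398C0A9169.
Top bit is set, so as a signed 64-bit value this is 0xEE6954398C0A9169 − 2^64 = -1267389213988712087.

-1267389213988712087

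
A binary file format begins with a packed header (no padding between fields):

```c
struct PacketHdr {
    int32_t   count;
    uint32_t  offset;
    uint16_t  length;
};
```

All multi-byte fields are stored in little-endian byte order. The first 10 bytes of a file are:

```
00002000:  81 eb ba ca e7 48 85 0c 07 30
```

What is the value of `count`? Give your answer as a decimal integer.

`count` is the first field, at byte offset 0, occupying 4 bytes.
Bytes at offsets 0..3: 81 EB BA CA.
In little-endian order the low byte comes first in memory.
Reassemble most-significant byte first: CA BA EB 81 → 0xCABAEB81.
Top bit is set, so as a signed 32-bit value this is 0xCABAEB81 − 2^32 = -893719679.

-893719679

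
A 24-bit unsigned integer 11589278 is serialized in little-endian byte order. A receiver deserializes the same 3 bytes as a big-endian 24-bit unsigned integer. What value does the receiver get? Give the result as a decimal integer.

10409648

11589278 in 24-bit hexadecimal is 0xB0D69E.
Stored little-endian, the bytes at ascending addresses are 9E D6 B0.
Read back as big-endian, the last byte is least significant, giving 0x9ED6B0.
0x9ED6B0 = 10409648.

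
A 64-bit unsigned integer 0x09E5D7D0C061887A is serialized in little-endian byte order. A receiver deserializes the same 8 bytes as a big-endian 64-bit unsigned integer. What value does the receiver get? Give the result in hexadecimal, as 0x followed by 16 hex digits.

Stored little-endian, the bytes at ascending addresses are 7A 88 61 C0 D0 D7 E5 09.
Read back as big-endian, the last byte is least significant, giving 0x7A8861C0D0D7E509.

0x7A8861C0D0D7E509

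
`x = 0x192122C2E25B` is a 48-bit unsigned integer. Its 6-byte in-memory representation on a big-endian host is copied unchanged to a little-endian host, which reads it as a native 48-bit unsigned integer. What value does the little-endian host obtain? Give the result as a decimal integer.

Stored big-endian, the bytes at ascending addresses are 19 21 22 C2 E2 5B.
Read back as little-endian, the first byte is least significant, giving 0x5BE2C2222119.
0x5BE2C2222119 = 101029477753113.

101029477753113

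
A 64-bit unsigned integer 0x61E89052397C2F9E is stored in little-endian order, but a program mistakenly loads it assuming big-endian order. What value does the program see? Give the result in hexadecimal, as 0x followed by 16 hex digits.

Stored little-endian, the bytes at ascending addresses are 9E 2F 7C 39 52 90 E8 61.
Read back as big-endian, the last byte is least significant, giving 0x9E2F7C395290E861.

0x9E2F7C395290E861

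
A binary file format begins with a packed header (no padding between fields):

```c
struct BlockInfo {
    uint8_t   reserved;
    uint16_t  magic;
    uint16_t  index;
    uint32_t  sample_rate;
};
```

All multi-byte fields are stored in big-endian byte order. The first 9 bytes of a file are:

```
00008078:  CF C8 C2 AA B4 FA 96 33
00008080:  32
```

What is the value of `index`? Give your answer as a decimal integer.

43700

`index` follows `reserved` (1 B), `magic` (2 B), so it starts at offset 1 + 2 = 3 and occupies 2 bytes.
Bytes at offsets 3..4: AA B4.
In big-endian order the high byte comes first in memory.
The bytes are already most-significant first: 0xAAB4.
0xAAB4 = 43700.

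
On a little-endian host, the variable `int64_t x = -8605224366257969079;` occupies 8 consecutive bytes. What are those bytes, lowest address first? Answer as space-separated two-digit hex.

Two's complement of -8605224366257969079 in 64 bits: 8605224366257969079 = 0x776BE5F7FB5797B7; invert → 0x88941A0804A86848; add 1 → 0x88941A0804A86849.
Split into bytes (most-significant first): 88 94 1A 08 04 A8 68 49.
In little-endian order the low byte comes first in memory.
So at ascending addresses the bytes are 49 68 A8 04 08 1A 94 88.

49 68 A8 04 08 1A 94 88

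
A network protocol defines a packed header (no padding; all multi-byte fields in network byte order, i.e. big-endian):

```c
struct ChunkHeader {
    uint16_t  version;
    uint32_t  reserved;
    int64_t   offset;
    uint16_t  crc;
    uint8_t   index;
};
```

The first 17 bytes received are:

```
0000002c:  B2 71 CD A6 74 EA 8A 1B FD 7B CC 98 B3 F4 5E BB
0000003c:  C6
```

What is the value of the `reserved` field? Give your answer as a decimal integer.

`reserved` follows `version` (2 bytes), so it starts at byte offset 2 and occupies 4 bytes.
Bytes at offsets 2..5: CD A6 74 EA.
In big-endian order the high byte comes first in memory.
The bytes are already most-significant first: 0xCDA674EA.
0xCDA674EA = 3450238186.

3450238186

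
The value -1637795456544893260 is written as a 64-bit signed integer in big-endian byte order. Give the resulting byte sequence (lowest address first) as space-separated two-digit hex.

Two's complement of -1637795456544893260 in 64 bits: 1637795456544893260 = 0x16BA9E4A521B694C; invert → 0xE94561B5ADE496B3; add 1 → 0xE94561B5ADE496B4.
Split into bytes (most-significant first): E9 45 61 B5 AD E4 96 B4.
In big-endian order the high byte comes first in memory.
So the memory order matches the most-significant-first order: E9 45 61 B5 AD E4 96 B4.

E9 45 61 B5 AD E4 96 B4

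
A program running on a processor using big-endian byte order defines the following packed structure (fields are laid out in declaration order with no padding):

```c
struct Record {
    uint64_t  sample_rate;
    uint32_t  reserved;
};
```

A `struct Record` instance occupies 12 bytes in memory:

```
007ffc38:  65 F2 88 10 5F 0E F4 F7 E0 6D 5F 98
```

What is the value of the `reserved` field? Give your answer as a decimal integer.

`reserved` follows `sample_rate` (8 bytes), so it starts at byte offset 8 and occupies 4 bytes.
Bytes at offsets 8..11: E0 6D 5F 98.
Big-endian stores the most-significant byte at the lowest address.
The bytes are already most-significant first: 0xE06D5F98.
0xE06D5F98 = 3765264280.

3765264280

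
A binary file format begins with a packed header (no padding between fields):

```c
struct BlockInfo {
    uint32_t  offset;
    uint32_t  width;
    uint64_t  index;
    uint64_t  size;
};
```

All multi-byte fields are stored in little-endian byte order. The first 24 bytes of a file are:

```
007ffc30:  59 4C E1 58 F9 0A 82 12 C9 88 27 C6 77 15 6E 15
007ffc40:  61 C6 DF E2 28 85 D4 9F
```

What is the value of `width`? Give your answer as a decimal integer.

`width` follows `offset` (4 bytes), so it starts at byte offset 4 and occupies 4 bytes.
Bytes at offsets 4..7: F9 0A 82 12.
In little-endian order the low byte comes first in memory.
Reassemble most-significant byte first: 12 82 0A F9 → 0x12820AF9.
0x12820AF9 = 310512377.

310512377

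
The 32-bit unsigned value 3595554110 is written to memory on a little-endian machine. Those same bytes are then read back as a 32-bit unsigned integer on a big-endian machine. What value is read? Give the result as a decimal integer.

1053642710

3595554110 in 32-bit hexadecimal is 0xD64FCD3E.
Stored little-endian, the bytes at ascending addresses are 3E CD 4F D6.
Read back as big-endian, the last byte is least significant, giving 0x3ECD4FD6.
0x3ECD4FD6 = 1053642710.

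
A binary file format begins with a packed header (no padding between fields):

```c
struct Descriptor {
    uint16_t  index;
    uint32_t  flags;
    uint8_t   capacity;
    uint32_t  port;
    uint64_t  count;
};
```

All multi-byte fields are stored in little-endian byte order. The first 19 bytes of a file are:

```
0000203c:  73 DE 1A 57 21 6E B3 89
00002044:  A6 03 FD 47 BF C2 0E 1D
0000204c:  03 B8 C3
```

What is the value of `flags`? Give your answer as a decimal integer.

1847678746

`flags` follows `index` (2 bytes), so it starts at byte offset 2 and occupies 4 bytes.
Bytes at offsets 2..5: 1A 57 21 6E.
In little-endian order the low byte comes first in memory.
Reassemble most-significant byte first: 6E 21 57 1A → 0x6E21571A.
0x6E21571A = 1847678746.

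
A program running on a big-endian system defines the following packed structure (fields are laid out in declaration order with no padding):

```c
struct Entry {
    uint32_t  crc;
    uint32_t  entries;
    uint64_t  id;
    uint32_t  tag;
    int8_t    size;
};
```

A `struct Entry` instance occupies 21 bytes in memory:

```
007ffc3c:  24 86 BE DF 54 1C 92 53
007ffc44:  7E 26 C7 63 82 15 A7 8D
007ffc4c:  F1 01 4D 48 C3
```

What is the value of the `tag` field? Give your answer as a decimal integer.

`tag` follows `crc` (4 B), `entries` (4 B), `id` (8 B), so it starts at offset 4 + 4 + 8 = 16 and occupies 4 bytes.
Bytes at offsets 16..19: F1 01 4D 48.
Big-endian: lowest address holds the most-significant byte.
The bytes are already most-significant first: 0xF1014D48.
0xF1014D48 = 4043394376.

4043394376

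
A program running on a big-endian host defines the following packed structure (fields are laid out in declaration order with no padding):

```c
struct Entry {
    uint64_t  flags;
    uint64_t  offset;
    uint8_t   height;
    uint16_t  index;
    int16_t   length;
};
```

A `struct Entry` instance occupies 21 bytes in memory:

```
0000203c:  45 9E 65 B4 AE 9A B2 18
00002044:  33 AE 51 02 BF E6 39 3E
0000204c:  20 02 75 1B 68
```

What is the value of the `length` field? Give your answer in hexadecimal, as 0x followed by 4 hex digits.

`length` follows `flags` (8 B), `offset` (8 B), `height` (1 B), `index` (2 B), so it starts at offset 8 + 8 + 1 + 2 = 19 and occupies 2 bytes.
Bytes at offsets 19..20: 1B 68.
Big-endian: lowest address holds the most-significant byte.
The bytes are already most-significant first: 0x1B68.

0x1B68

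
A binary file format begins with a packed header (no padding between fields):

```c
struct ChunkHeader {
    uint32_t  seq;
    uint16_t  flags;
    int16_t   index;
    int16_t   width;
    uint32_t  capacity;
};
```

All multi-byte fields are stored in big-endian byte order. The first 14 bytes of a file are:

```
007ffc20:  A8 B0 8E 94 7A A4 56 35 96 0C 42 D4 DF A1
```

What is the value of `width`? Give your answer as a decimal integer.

-27124

`width` follows `seq` (4 B), `flags` (2 B), `index` (2 B), so it starts at offset 4 + 2 + 2 = 8 and occupies 2 bytes.
Bytes at offsets 8..9: 96 0C.
Big-endian stores the most-significant byte at the lowest address.
The bytes are already most-significant first: 0x960C.
Top bit is set, so as a signed 16-bit value this is 0x960C − 2^16 = -27124.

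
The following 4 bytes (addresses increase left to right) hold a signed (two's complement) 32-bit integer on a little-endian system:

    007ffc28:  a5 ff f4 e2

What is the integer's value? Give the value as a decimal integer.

-487260251

Little-endian stores the least-significant byte at the lowest address.
Reassemble most-significant byte first: E2 F4 FF A5 → 0xE2F4FFA5.
Top bit is set, so as a signed 32-bit value this is 0xE2F4FFA5 − 2^32 = -487260251.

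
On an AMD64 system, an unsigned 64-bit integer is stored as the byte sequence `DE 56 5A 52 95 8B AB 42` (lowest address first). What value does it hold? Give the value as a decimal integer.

4804086900968806110

Little-endian stores the least-significant byte at the lowest address.
Reassemble most-significant byte first: 42 AB 8B 95 52 5A 56 DE → 0x42AB8B95525A56DE.
0x42AB8B95525A56DE = 4804086900968806110.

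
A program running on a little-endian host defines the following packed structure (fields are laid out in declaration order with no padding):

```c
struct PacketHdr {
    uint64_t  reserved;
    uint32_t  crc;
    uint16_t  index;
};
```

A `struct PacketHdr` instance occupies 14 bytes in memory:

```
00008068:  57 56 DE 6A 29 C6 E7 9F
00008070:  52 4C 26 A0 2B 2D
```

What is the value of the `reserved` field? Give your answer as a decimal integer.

11522396052839618135

`reserved` is the first field, at byte offset 0, occupying 8 bytes.
Bytes at offsets 0..7: 57 56 DE 6A 29 C6 E7 9F.
In little-endian order the low byte comes first in memory.
Reassemble most-significant byte first: 9F E7 C6 29 6A DE 56 57 → 0x9FE7C6296ADE5657.
0x9FE7C6296ADE5657 = 11522396052839618135.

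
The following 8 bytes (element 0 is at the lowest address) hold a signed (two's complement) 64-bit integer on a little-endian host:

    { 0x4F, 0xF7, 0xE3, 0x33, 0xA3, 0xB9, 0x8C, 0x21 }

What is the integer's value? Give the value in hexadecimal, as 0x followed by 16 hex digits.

0x218CB9A333E3F74F

In little-endian order the low byte comes first in memory.
Reassemble most-significant byte first: 21 8C B9 A3 33 E3 F7 4F → 0x218CB9A333E3F74F.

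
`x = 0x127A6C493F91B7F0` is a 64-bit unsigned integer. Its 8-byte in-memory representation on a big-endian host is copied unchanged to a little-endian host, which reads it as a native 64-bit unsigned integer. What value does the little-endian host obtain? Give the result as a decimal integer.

Stored big-endian, the bytes at ascending addresses are 12 7A 6C 49 3F 91 B7 F0.
Read back as little-endian, the first byte is least significant, giving 0xF0B7913F496C7A12.
0xF0B7913F496C7A12 = 17345492190841567762.

17345492190841567762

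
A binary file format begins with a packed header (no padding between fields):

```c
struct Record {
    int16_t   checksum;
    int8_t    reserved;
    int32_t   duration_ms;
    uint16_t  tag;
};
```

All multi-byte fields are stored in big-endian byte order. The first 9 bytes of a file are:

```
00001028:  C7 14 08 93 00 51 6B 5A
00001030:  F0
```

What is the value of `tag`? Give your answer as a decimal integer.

`tag` follows `checksum` (2 B), `reserved` (1 B), `duration_ms` (4 B), so it starts at offset 2 + 1 + 4 = 7 and occupies 2 bytes.
Bytes at offsets 7..8: 5A F0.
Big-endian stores the most-significant byte at the lowest address.
The bytes are already most-significant first: 0x5AF0.
0x5AF0 = 23280.

23280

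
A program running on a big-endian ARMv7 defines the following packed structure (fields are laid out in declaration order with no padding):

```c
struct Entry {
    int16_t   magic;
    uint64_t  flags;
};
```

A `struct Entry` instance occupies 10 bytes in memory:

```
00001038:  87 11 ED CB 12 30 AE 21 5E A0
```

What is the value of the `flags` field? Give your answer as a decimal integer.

`flags` follows `magic` (2 bytes), so it starts at byte offset 2 and occupies 8 bytes.
Bytes at offsets 2..9: ED CB 12 30 AE 21 5E A0.
In big-endian order the high byte comes first in memory.
The bytes are already most-significant first: 0xEDCB1230AE215EA0.
0xEDCB1230AE215EA0 = 17134809207550336672.

17134809207550336672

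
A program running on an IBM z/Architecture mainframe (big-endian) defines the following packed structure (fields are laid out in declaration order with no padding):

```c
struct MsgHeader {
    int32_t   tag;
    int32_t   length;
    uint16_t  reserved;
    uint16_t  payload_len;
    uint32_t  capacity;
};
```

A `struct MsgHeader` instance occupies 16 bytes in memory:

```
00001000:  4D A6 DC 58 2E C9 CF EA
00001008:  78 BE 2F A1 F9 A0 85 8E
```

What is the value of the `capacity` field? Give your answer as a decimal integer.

4188046734

`capacity` follows `tag` (4 B), `length` (4 B), `reserved` (2 B), `payload_len` (2 B), so it starts at offset 4 + 4 + 2 + 2 = 12 and occupies 4 bytes.
Bytes at offsets 12..15: F9 A0 85 8E.
Big-endian stores the most-significant byte at the lowest address.
The bytes are already most-significant first: 0xF9A0858E.
0xF9A0858E = 4188046734.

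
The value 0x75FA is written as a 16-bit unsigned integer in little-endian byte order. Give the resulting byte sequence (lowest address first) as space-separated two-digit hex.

Split into bytes (most-significant first): 75 FA.
Little-endian stores the least-significant byte at the lowest address.
So at ascending addresses the bytes are FA 75.

FA 75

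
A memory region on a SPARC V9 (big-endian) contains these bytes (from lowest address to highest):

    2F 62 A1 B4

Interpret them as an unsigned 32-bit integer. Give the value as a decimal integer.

In big-endian order the high byte comes first in memory.
The bytes are already most-significant first: 0x2F62A1B4.
0x2F62A1B4 = 794993076.

794993076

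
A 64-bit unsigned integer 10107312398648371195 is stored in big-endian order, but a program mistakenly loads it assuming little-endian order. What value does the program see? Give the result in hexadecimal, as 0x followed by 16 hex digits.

10107312398648371195 in 64-bit hexadecimal is 0x8C446313635667FB.
Stored big-endian, the bytes at ascending addresses are 8C 44 63 13 63 56 67 FB.
Read back as little-endian, the first byte is least significant, giving 0xFB6756631363448C.

0xFB6756631363448C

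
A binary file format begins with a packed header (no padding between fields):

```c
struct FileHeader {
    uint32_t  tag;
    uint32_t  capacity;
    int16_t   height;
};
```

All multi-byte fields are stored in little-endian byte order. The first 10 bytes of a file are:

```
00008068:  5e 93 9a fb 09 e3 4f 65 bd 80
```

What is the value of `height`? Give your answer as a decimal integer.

`height` follows `tag` (4 B), `capacity` (4 B), so it starts at offset 4 + 4 = 8 and occupies 2 bytes.
Bytes at offsets 8..9: BD 80.
Little-endian stores the least-significant byte at the lowest address.
Reassemble most-significant byte first: 80 BD → 0x80BD.
Top bit is set, so as a signed 16-bit value this is 0x80BD − 2^16 = -32579.

-32579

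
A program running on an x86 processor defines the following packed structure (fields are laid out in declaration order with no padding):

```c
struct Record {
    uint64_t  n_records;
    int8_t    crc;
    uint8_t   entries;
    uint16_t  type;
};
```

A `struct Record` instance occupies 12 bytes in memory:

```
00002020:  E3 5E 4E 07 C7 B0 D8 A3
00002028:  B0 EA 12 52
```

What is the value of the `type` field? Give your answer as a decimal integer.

`type` follows `n_records` (8 B), `crc` (1 B), `entries` (1 B), so it starts at offset 8 + 1 + 1 = 10 and occupies 2 bytes.
Bytes at offsets 10..11: 12 52.
In little-endian order the low byte comes first in memory.
Reassemble most-significant byte first: 52 12 → 0x5212.
0x5212 = 21010.

21010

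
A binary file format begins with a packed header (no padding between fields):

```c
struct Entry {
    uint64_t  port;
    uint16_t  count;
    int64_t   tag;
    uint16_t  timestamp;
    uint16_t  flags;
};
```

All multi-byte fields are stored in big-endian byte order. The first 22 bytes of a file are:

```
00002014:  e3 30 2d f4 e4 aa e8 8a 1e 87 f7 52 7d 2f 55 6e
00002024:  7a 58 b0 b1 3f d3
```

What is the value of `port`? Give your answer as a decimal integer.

16370635175323429002

`port` is the first field, at byte offset 0, occupying 8 bytes.
Bytes at offsets 0..7: E3 30 2D F4 E4 AA E8 8A.
Big-endian stores the most-significant byte at the lowest address.
The bytes are already most-significant first: 0xE3302DF4E4AAE88A.
0xE3302DF4E4AAE88A = 16370635175323429002.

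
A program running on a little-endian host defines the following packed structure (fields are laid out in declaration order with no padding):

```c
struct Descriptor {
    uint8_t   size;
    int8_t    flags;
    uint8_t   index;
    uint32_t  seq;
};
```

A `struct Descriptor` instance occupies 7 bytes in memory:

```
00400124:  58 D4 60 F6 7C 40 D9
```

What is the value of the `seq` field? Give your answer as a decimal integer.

`seq` follows `size` (1 B), `flags` (1 B), `index` (1 B), so it starts at offset 1 + 1 + 1 = 3 and occupies 4 bytes.
Bytes at offsets 3..6: F6 7C 40 D9.
In little-endian order the low byte comes first in memory.
Reassemble most-significant byte first: D9 40 7C F6 → 0xD9407CF6.
0xD9407CF6 = 3644882166.

3644882166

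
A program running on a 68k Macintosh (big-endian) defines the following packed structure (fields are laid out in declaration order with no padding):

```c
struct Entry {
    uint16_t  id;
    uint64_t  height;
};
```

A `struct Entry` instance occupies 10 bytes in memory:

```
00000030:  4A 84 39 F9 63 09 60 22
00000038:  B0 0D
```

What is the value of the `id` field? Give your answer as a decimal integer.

19076

`id` is the first field, at byte offset 0, occupying 2 bytes.
Bytes at offsets 0..1: 4A 84.
Big-endian: lowest address holds the most-significant byte.
The bytes are already most-significant first: 0x4A84.
0x4A84 = 19076.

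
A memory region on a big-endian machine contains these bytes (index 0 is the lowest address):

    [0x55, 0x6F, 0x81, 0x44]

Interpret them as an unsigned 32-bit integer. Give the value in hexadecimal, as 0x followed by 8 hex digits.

0x556F8144

Big-endian: lowest address holds the most-significant byte.
The bytes are already most-significant first: 0x556F8144.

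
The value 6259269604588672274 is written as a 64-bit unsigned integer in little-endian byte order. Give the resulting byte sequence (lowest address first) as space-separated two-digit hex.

12 55 E8 D6 8A 64 DD 56

6259269604588672274 in hexadecimal, padded to 64 bits, is 0x56DD648AD6E85512.
Split into bytes (most-significant first): 56 DD 64 8A D6 E8 55 12.
In little-endian order the low byte comes first in memory.
So at ascending addresses the bytes are 12 55 E8 D6 8A 64 DD 56.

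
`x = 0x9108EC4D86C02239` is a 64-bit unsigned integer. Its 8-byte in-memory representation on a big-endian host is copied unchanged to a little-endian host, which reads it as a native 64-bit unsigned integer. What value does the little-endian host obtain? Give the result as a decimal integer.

Stored big-endian, the bytes at ascending addresses are 91 08 EC 4D 86 C0 22 39.
Read back as little-endian, the first byte is least significant, giving 0x3922C0864DEC0891.
0x3922C0864DEC0891 = 4117064692435519633.

4117064692435519633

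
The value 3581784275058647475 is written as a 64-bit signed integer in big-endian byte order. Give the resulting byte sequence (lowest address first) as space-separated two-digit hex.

3581784275058647475 in hexadecimal, padded to 64 bits, is 0x31B50DD230F361B3.
Split into bytes (most-significant first): 31 B5 0D D2 30 F3 61 B3.
Big-endian stores the most-significant byte at the lowest address.
So the memory order matches the most-significant-first order: 31 B5 0D D2 30 F3 61 B3.

31 B5 0D D2 30 F3 61 B3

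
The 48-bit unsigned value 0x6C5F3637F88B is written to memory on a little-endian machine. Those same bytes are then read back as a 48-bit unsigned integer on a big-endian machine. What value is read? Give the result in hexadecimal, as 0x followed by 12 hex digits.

Stored little-endian, the bytes at ascending addresses are 8B F8 37 36 5F 6C.
Read back as big-endian, the last byte is least significant, giving 0x8BF837365F6C.

0x8BF837365F6C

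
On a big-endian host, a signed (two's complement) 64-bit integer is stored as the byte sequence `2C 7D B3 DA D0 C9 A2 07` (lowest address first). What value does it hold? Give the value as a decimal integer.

In big-endian order the high byte comes first in memory.
The bytes are already most-significant first: 0x2C7DB3DAD0C9A207.
0x2C7DB3DAD0C9A207 = 3205916262144778759.

3205916262144778759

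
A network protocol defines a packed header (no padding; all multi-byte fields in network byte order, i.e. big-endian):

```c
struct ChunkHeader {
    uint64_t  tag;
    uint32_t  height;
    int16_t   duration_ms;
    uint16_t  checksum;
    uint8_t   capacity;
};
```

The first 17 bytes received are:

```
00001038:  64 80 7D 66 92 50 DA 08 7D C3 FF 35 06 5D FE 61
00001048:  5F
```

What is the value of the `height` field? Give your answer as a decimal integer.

2109996853

`height` follows `tag` (8 bytes), so it starts at byte offset 8 and occupies 4 bytes.
Bytes at offsets 8..11: 7D C3 FF 35.
Big-endian: lowest address holds the most-significant byte.
The bytes are already most-significant first: 0x7DC3FF35.
0x7DC3FF35 = 2109996853.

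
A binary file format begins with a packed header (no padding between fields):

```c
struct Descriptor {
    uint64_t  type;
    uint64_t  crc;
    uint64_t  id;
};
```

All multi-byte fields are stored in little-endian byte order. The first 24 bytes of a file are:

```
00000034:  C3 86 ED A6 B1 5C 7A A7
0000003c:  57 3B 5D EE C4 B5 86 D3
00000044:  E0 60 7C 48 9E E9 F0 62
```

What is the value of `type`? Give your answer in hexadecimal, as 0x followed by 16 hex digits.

`type` is the first field, at byte offset 0, occupying 8 bytes.
Bytes at offsets 0..7: C3 86 ED A6 B1 5C 7A A7.
Little-endian stores the least-significant byte at the lowest address.
Reassemble most-significant byte first: A7 7A 5C B1 A6 ED 86 C3 → 0xA77A5CB1A6ED86C3.

0xA77A5CB1A6ED86C3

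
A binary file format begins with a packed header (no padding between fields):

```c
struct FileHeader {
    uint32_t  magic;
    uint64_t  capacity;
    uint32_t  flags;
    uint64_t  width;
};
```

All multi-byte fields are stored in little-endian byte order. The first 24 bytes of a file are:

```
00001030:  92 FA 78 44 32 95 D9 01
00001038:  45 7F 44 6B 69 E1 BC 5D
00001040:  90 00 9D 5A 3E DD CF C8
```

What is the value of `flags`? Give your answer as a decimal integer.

`flags` follows `magic` (4 B), `capacity` (8 B), so it starts at offset 4 + 8 = 12 and occupies 4 bytes.
Bytes at offsets 12..15: 69 E1 BC 5D.
Little-endian stores the least-significant byte at the lowest address.
Reassemble most-significant byte first: 5D BC E1 69 → 0x5DBCE169.
0x5DBCE169 = 1572659561.

1572659561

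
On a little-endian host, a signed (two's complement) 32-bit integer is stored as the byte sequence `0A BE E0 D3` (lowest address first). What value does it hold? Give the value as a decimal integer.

In little-endian order the low byte comes first in memory.
Reassemble most-significant byte first: D3 E0 BE 0A → 0xD3E0BE0A.
Top bit is set, so as a signed 32-bit value this is 0xD3E0BE0A − 2^32 = -740246006.

-740246006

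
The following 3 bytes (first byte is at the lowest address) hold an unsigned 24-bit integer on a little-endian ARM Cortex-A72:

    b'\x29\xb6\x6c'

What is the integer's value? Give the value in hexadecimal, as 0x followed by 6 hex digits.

In little-endian order the low byte comes first in memory.
Reassemble most-significant byte first: 6C B6 29 → 0x6CB629.

0x6CB629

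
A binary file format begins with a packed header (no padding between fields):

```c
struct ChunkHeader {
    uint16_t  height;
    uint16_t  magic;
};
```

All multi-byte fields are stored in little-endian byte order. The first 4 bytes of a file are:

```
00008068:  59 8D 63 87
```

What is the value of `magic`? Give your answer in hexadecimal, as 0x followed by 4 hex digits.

0x8763

`magic` follows `height` (2 bytes), so it starts at byte offset 2 and occupies 2 bytes.
Bytes at offsets 2..3: 63 87.
Little-endian: lowest address holds the least-significant byte.
Reassemble most-significant byte first: 87 63 → 0x8763.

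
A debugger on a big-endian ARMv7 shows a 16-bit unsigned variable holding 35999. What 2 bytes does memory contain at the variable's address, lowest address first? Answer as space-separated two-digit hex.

8C 9F

35999 in hexadecimal, padded to 16 bits, is 0x8C9F.
Split into bytes (most-significant first): 8C 9F.
Big-endian: lowest address holds the most-significant byte.
So the memory order matches the most-significant-first order: 8C 9F.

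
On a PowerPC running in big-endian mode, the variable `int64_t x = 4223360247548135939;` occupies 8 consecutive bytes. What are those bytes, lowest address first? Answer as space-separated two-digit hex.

4223360247548135939 in hexadecimal, padded to 64 bits, is 0x3A9C63C4D19CCA03.
Split into bytes (most-significant first): 3A 9C 63 C4 D1 9C CA 03.
Big-endian stores the most-significant byte at the lowest address.
So the memory order matches the most-significant-first order: 3A 9C 63 C4 D1 9C CA 03.

3A 9C 63 C4 D1 9C CA 03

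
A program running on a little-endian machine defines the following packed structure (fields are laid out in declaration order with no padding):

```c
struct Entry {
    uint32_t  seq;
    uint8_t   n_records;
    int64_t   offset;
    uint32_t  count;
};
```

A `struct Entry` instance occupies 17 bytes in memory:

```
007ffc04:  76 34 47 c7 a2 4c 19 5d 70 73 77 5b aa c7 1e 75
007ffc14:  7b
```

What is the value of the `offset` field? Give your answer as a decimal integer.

-6171207526691038900

`offset` follows `seq` (4 B), `n_records` (1 B), so it starts at offset 4 + 1 = 5 and occupies 8 bytes.
Bytes at offsets 5..12: 4C 19 5D 70 73 77 5B AA.
In little-endian order the low byte comes first in memory.
Reassemble most-significant byte first: AA 5B 77 73 70 5D 19 4C → 0xAA5B7773705D194C.
Top bit is set, so as a signed 64-bit value this is 0xAA5B7773705D194C − 2^64 = -6171207526691038900.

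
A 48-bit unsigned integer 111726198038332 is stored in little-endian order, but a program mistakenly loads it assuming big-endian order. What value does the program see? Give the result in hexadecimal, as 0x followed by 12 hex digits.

0x3C9F58489D65

111726198038332 in 48-bit hexadecimal is 0x659D48589F3C.
Stored little-endian, the bytes at ascending addresses are 3C 9F 58 48 9D 65.
Read back as big-endian, the last byte is least significant, giving 0x3C9F58489D65.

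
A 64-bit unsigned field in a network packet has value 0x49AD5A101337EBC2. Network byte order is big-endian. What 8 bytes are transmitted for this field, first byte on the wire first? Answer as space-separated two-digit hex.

Split into bytes (most-significant first): 49 AD 5A 10 13 37 EB C2.
Big-endian: lowest address holds the most-significant byte.
So the memory order matches the most-significant-first order: 49 AD 5A 10 13 37 EB C2.

49 AD 5A 10 13 37 EB C2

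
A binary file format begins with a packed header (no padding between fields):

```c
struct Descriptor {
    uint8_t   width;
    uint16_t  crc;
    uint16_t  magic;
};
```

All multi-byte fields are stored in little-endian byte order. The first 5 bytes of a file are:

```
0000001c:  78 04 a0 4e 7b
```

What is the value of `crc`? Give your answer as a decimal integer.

40964

`crc` follows `width` (1 byte), so it starts at byte offset 1 and occupies 2 bytes.
Bytes at offsets 1..2: 04 A0.
Little-endian stores the least-significant byte at the lowest address.
Reassemble most-significant byte first: A0 04 → 0xA004.
0xA004 = 40964.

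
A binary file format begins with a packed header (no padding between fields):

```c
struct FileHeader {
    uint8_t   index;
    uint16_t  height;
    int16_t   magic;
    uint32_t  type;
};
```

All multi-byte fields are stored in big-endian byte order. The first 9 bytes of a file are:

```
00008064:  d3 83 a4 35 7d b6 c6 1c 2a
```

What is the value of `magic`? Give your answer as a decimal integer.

13693

`magic` follows `index` (1 B), `height` (2 B), so it starts at offset 1 + 2 = 3 and occupies 2 bytes.
Bytes at offsets 3..4: 35 7D.
Big-endian stores the most-significant byte at the lowest address.
The bytes are already most-significant first: 0x357D.
0x357D = 13693.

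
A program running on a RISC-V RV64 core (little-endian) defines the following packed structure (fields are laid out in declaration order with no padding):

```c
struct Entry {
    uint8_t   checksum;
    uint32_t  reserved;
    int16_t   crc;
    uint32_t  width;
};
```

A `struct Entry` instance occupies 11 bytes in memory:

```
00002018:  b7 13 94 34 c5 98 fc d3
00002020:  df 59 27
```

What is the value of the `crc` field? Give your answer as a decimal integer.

-872

`crc` follows `checksum` (1 B), `reserved` (4 B), so it starts at offset 1 + 4 = 5 and occupies 2 bytes.
Bytes at offsets 5..6: 98 FC.
In little-endian order the low byte comes first in memory.
Reassemble most-significant byte first: FC 98 → 0xFC98.
Top bit is set, so as a signed 16-bit value this is 0xFC98 − 2^16 = -872.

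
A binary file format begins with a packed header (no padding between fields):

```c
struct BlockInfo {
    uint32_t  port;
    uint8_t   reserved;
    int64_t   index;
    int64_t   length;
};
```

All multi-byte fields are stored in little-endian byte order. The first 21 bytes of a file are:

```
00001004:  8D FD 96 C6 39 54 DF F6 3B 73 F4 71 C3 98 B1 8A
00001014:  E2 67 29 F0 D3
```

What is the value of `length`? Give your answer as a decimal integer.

`length` follows `port` (4 B), `reserved` (1 B), `index` (8 B), so it starts at offset 4 + 1 + 8 = 13 and occupies 8 bytes.
Bytes at offsets 13..20: 98 B1 8A E2 67 29 F0 D3.
Little-endian: lowest address holds the least-significant byte.
Reassemble most-significant byte first: D3 F0 29 67 E2 8A B1 98 → 0xD3F02967E28AB198.
Top bit is set, so as a signed 64-bit value this is 0xD3F02967E28AB198 − 2^64 = -3174992211137089128.

-3174992211137089128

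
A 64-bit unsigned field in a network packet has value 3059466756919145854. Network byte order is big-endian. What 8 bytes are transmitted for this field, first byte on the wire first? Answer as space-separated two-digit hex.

3059466756919145854 in hexadecimal, padded to 64 bits, is 0x2A7568CE4048357E.
Split into bytes (most-significant first): 2A 75 68 CE 40 48 35 7E.
Big-endian: lowest address holds the most-significant byte.
So the memory order matches the most-significant-first order: 2A 75 68 CE 40 48 35 7E.

2A 75 68 CE 40 48 35 7E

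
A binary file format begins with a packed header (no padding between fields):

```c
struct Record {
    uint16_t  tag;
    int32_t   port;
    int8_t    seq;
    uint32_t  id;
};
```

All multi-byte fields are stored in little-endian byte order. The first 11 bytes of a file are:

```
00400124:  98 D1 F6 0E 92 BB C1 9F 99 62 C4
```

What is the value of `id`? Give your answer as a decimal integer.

`id` follows `tag` (2 B), `port` (4 B), `seq` (1 B), so it starts at offset 2 + 4 + 1 = 7 and occupies 4 bytes.
Bytes at offsets 7..10: 9F 99 62 C4.
In little-endian order the low byte comes first in memory.
Reassemble most-significant byte first: C4 62 99 9F → 0xC462999F.
0xC462999F = 3294796191.

3294796191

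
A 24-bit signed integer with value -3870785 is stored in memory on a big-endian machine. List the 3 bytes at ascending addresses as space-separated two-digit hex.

C4 EF BF

Two's complement of -3870785 in 24 bits: 3870785 = 0x3B1041; invert → 0xC4EFBE; add 1 → 0xC4EFBF.
Split into bytes (most-significant first): C4 EF BF.
Big-endian stores the most-significant byte at the lowest address.
So the memory order matches the most-significant-first order: C4 EF BF.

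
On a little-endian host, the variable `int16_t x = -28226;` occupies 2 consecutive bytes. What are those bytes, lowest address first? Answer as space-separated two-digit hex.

Two's complement of -28226 in 16 bits: 28226 = 0x6E42; invert → 0x91BD; add 1 → 0x91BE.
Split into bytes (most-significant first): 91 BE.
Little-endian: lowest address holds the least-significant byte.
So at ascending addresses the bytes are BE 91.

BE 91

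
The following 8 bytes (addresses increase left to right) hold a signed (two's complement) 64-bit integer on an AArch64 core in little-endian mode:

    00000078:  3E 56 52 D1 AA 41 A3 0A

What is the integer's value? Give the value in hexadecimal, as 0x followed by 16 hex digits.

0x0AA341AAD152563E

Little-endian stores the least-significant byte at the lowest address.
Reassemble most-significant byte first: 0A A3 41 AA D1 52 56 3E → 0x0AA341AAD152563E.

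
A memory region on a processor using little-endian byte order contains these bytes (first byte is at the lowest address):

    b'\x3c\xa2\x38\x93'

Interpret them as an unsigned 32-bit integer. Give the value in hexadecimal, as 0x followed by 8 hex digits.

0x9338A23C

Little-endian stores the least-significant byte at the lowest address.
Reassemble most-significant byte first: 93 38 A2 3C → 0x9338A23C.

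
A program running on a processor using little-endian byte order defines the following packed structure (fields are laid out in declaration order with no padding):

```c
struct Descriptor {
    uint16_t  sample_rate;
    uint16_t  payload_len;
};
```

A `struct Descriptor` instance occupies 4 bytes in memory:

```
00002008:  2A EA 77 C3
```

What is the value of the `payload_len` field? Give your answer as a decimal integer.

`payload_len` follows `sample_rate` (2 bytes), so it starts at byte offset 2 and occupies 2 bytes.
Bytes at offsets 2..3: 77 C3.
Little-endian: lowest address holds the least-significant byte.
Reassemble most-significant byte first: C3 77 → 0xC377.
0xC377 = 50039.

50039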